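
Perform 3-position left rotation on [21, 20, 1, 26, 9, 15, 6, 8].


Left rotate by 3: [26, 9, 15, 6, 8, 21, 20, 1]


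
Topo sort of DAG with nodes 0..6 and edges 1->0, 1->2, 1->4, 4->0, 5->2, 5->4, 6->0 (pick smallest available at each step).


Kahn's algorithm, process smallest node first
Order: [1, 3, 5, 2, 4, 6, 0]


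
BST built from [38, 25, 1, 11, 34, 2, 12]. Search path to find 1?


BST root = 38
Search for 1: compare at each node
Path: [38, 25, 1]


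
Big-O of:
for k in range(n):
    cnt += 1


Per nesting level: O(n) = O(n)
Complexity: O(n)


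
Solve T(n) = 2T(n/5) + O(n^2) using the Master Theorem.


a=2, b=5, c=2. log_5(2)=0.431 < c=2. Case 3: O(n^c) = O(n^2)
Complexity: O(n^2)


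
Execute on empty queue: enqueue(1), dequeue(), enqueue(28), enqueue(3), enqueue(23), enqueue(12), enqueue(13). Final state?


enqueue(1) -> [1]
dequeue() returns 1 -> []
enqueue(28) -> [28]
enqueue(3) -> [28, 3]
enqueue(23) -> [28, 3, 23]
enqueue(12) -> [28, 3, 23, 12]
enqueue(13) -> [28, 3, 23, 12, 13]
Final queue (front to back): [28, 3, 23, 12, 13]


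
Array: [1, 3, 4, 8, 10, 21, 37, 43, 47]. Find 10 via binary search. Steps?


Search for 10:
[0,8] mid=4 arr[4]=10
Total: 1 comparisons


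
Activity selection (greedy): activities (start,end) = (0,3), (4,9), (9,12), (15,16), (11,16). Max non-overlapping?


Greedy: pick earliest-ending, then skip overlaps.
Selected (4 activities): [(0, 3), (4, 9), (9, 12), (15, 16)]


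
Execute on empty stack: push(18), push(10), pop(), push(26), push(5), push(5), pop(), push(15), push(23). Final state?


push(18) -> [18]
push(10) -> [18, 10]
pop() returns 10 -> [18]
push(26) -> [18, 26]
push(5) -> [18, 26, 5]
push(5) -> [18, 26, 5, 5]
pop() returns 5 -> [18, 26, 5]
push(15) -> [18, 26, 5, 15]
push(23) -> [18, 26, 5, 15, 23]
Final stack (bottom to top): [18, 26, 5, 15, 23]


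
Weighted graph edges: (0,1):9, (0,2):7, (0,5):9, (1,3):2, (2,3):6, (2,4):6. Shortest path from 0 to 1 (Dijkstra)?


Dijkstra from 0:
Distances: {0: 0, 1: 9, 2: 7, 3: 11, 4: 13, 5: 9}
Shortest distance to 1 = 9, path = [0, 1]


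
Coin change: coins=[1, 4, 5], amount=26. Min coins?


dp[0]=0; dp[i]=1+min(dp[i-c] for c in coins)
...dp[21]=5, dp[22]=5, dp[23]=5, dp[24]=5, dp[25]=5, dp[26]=6
Minimum coins for 26 = 6


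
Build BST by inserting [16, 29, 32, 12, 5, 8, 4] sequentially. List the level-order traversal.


Root = 16; build tree by BST insertion.
Level-Order traversal: [16, 12, 29, 5, 32, 4, 8]


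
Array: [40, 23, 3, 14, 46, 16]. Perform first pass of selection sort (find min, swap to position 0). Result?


After one pass: [3, 23, 40, 14, 46, 16]


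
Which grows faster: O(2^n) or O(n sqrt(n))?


n^1.5 grows slower than exponential
O(n sqrt(n)) is asymptotically smaller; O(2^n) grows faster


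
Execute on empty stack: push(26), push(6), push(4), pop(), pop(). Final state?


push(26) -> [26]
push(6) -> [26, 6]
push(4) -> [26, 6, 4]
pop() returns 4 -> [26, 6]
pop() returns 6 -> [26]
Final stack (bottom to top): [26]


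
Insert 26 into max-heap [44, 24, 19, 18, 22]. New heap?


Append 26: [44, 24, 19, 18, 22, 26]
Bubble up: swap idx 5(26) with idx 2(19)
Result: [44, 24, 26, 18, 22, 19]


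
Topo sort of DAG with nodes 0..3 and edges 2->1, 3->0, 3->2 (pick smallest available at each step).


Kahn's algorithm, process smallest node first
Order: [3, 0, 2, 1]


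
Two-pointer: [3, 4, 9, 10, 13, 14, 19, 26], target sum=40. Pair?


Two pointers: lo=0, hi=7
Found pair: (14, 26) summing to 40


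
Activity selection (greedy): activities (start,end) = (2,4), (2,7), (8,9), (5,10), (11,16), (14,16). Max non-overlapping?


Greedy: pick earliest-ending, then skip overlaps.
Selected (3 activities): [(2, 4), (8, 9), (11, 16)]


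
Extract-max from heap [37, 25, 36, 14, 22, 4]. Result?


Max = 37
Replace root with last, heapify down
Resulting heap: [36, 25, 4, 14, 22]


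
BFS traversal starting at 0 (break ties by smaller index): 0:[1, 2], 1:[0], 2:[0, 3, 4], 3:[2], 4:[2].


BFS queue: start with [0]
Visit order: [0, 1, 2, 3, 4]


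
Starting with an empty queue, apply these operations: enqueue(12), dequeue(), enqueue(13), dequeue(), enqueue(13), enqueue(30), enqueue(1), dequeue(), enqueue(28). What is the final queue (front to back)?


enqueue(12) -> [12]
dequeue() returns 12 -> []
enqueue(13) -> [13]
dequeue() returns 13 -> []
enqueue(13) -> [13]
enqueue(30) -> [13, 30]
enqueue(1) -> [13, 30, 1]
dequeue() returns 13 -> [30, 1]
enqueue(28) -> [30, 1, 28]
Final queue (front to back): [30, 1, 28]


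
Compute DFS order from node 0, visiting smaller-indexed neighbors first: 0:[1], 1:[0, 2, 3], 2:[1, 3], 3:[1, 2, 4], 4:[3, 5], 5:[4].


DFS stack-based: start with [0]
Visit order: [0, 1, 2, 3, 4, 5]


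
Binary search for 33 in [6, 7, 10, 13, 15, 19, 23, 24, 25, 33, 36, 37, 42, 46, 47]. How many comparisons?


Search for 33:
[0,14] mid=7 arr[7]=24
[8,14] mid=11 arr[11]=37
[8,10] mid=9 arr[9]=33
Total: 3 comparisons


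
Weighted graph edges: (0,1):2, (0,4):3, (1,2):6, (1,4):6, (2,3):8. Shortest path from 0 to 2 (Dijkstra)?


Dijkstra from 0:
Distances: {0: 0, 1: 2, 2: 8, 3: 16, 4: 3}
Shortest distance to 2 = 8, path = [0, 1, 2]


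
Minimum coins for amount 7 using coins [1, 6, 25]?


dp[0]=0; dp[i]=1+min(dp[i-c] for c in coins)
...dp[2]=2, dp[3]=3, dp[4]=4, dp[5]=5, dp[6]=1, dp[7]=2
Minimum coins for 7 = 2


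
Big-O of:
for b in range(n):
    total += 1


Per nesting level: O(n) = O(n)
Complexity: O(n)


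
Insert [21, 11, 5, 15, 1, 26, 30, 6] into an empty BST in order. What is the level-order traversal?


Root = 21; build tree by BST insertion.
Level-Order traversal: [21, 11, 26, 5, 15, 30, 1, 6]


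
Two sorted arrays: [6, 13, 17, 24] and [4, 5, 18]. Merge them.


Compare heads, take smaller each step.
Merged: [4, 5, 6, 13, 17, 18, 24]


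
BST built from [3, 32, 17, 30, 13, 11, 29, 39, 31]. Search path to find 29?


BST root = 3
Search for 29: compare at each node
Path: [3, 32, 17, 30, 29]


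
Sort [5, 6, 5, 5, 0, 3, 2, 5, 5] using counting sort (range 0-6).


Count array: [1, 0, 1, 1, 0, 5, 1]
Reconstruct: [0, 2, 3, 5, 5, 5, 5, 5, 6]


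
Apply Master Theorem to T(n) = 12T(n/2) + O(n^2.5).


a=12, b=2, c=2.5. log_2(12)=3.585 > c=2.5. Case 1: O(n^log_b(a)) = O(n^3.585)
Complexity: O(n^3.585)


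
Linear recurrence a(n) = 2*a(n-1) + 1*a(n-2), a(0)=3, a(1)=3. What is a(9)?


Build bottom-up:
...a(7)=717, a(8)=1731, a(9)=2*1731+1*717=4179


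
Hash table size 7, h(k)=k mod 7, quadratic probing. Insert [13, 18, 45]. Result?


Insertions: 13->slot 6; 18->slot 4; 45->slot 3
Table: [None, None, None, 45, 18, None, 13]


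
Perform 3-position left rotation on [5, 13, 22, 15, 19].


Left rotate by 3: [15, 19, 5, 13, 22]


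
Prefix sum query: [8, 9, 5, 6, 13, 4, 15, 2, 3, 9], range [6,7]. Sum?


Prefix sums: [0, 8, 17, 22, 28, 41, 45, 60, 62, 65, 74]
Sum[6..7] = prefix[8] - prefix[6] = 62 - 45 = 17


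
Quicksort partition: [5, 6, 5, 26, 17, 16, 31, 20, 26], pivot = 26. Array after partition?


Elements <= 26 go left of pivot.
Result: [5, 6, 5, 26, 17, 16, 20, 26, 31], pivot at index 7


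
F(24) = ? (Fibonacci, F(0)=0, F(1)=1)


F(n)=F(n-1)+F(n-2)
...F(22)=17711, F(23)=28657, F(24)=46368


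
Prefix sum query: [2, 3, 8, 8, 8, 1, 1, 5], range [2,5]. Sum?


Prefix sums: [0, 2, 5, 13, 21, 29, 30, 31, 36]
Sum[2..5] = prefix[6] - prefix[2] = 30 - 5 = 25


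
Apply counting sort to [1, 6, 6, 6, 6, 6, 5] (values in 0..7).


Count array: [0, 1, 0, 0, 0, 1, 5, 0]
Reconstruct: [1, 5, 6, 6, 6, 6, 6]


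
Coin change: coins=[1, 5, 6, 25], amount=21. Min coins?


dp[0]=0; dp[i]=1+min(dp[i-c] for c in coins)
...dp[16]=3, dp[17]=3, dp[18]=3, dp[19]=4, dp[20]=4, dp[21]=4
Minimum coins for 21 = 4


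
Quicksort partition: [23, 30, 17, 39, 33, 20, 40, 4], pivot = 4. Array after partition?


Elements <= 4 go left of pivot.
Result: [4, 30, 17, 39, 33, 20, 40, 23], pivot at index 0


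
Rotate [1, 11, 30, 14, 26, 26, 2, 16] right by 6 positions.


Right rotate by 6: [30, 14, 26, 26, 2, 16, 1, 11]


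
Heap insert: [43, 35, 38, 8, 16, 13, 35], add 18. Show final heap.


Append 18: [43, 35, 38, 8, 16, 13, 35, 18]
Bubble up: swap idx 7(18) with idx 3(8)
Result: [43, 35, 38, 18, 16, 13, 35, 8]


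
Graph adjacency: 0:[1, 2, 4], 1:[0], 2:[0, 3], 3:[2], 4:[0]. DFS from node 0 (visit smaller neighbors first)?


DFS stack-based: start with [0]
Visit order: [0, 1, 2, 3, 4]


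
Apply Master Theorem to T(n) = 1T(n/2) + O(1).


a=1, b=2, c=0. log_2(1)=0 = c=0. Case 2: O(n^c log n) = O(log n)
Complexity: O(log n)


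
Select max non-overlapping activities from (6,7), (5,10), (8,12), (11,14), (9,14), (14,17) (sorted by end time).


Greedy: pick earliest-ending, then skip overlaps.
Selected (3 activities): [(6, 7), (8, 12), (14, 17)]


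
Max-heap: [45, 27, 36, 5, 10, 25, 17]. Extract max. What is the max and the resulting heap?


Max = 45
Replace root with last, heapify down
Resulting heap: [36, 27, 25, 5, 10, 17]


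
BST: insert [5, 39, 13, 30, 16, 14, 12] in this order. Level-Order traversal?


Root = 5; build tree by BST insertion.
Level-Order traversal: [5, 39, 13, 12, 30, 16, 14]


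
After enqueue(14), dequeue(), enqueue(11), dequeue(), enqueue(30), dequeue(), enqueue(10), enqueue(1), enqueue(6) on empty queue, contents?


enqueue(14) -> [14]
dequeue() returns 14 -> []
enqueue(11) -> [11]
dequeue() returns 11 -> []
enqueue(30) -> [30]
dequeue() returns 30 -> []
enqueue(10) -> [10]
enqueue(1) -> [10, 1]
enqueue(6) -> [10, 1, 6]
Final queue (front to back): [10, 1, 6]


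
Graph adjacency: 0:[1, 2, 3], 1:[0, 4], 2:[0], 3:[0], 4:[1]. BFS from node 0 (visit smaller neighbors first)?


BFS queue: start with [0]
Visit order: [0, 1, 2, 3, 4]


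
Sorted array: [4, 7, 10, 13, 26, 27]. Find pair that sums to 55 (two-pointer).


Two pointers: lo=0, hi=5
No pair sums to 55


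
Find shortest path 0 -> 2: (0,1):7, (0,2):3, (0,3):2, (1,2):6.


Dijkstra from 0:
Distances: {0: 0, 1: 7, 2: 3, 3: 2}
Shortest distance to 2 = 3, path = [0, 2]


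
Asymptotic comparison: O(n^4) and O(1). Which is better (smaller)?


constant grows slower than quartic
O(1) is asymptotically smaller; O(n^4) grows faster


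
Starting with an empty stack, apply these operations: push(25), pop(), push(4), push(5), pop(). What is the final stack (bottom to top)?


push(25) -> [25]
pop() returns 25 -> []
push(4) -> [4]
push(5) -> [4, 5]
pop() returns 5 -> [4]
Final stack (bottom to top): [4]


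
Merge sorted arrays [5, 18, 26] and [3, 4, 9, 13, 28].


Compare heads, take smaller each step.
Merged: [3, 4, 5, 9, 13, 18, 26, 28]


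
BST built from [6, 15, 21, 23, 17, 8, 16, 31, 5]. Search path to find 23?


BST root = 6
Search for 23: compare at each node
Path: [6, 15, 21, 23]


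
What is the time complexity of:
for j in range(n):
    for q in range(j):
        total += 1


Per nesting level: O(n) * O(n) [triangular over j] = O(n^2)
Complexity: O(n^2)


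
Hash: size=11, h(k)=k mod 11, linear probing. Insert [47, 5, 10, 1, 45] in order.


Insertions: 47->slot 3; 5->slot 5; 10->slot 10; 1->slot 1; 45->slot 2
Table: [None, 1, 45, 47, None, 5, None, None, None, None, 10]


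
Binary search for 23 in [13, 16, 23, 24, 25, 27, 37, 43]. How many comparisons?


Search for 23:
[0,7] mid=3 arr[3]=24
[0,2] mid=1 arr[1]=16
[2,2] mid=2 arr[2]=23
Total: 3 comparisons


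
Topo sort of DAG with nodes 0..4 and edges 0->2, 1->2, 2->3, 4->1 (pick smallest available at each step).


Kahn's algorithm, process smallest node first
Order: [0, 4, 1, 2, 3]


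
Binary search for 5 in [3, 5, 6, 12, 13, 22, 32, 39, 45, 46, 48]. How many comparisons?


Search for 5:
[0,10] mid=5 arr[5]=22
[0,4] mid=2 arr[2]=6
[0,1] mid=0 arr[0]=3
[1,1] mid=1 arr[1]=5
Total: 4 comparisons


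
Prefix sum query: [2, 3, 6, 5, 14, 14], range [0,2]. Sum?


Prefix sums: [0, 2, 5, 11, 16, 30, 44]
Sum[0..2] = prefix[3] - prefix[0] = 11 - 0 = 11


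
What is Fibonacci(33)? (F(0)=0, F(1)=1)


F(n)=F(n-1)+F(n-2)
...F(31)=1346269, F(32)=2178309, F(33)=3524578


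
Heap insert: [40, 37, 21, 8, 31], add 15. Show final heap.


Append 15: [40, 37, 21, 8, 31, 15]
Bubble up: no swaps needed
Result: [40, 37, 21, 8, 31, 15]


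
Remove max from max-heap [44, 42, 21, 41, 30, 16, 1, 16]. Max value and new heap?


Max = 44
Replace root with last, heapify down
Resulting heap: [42, 41, 21, 16, 30, 16, 1]


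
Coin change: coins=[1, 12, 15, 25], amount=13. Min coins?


dp[0]=0; dp[i]=1+min(dp[i-c] for c in coins)
...dp[8]=8, dp[9]=9, dp[10]=10, dp[11]=11, dp[12]=1, dp[13]=2
Minimum coins for 13 = 2


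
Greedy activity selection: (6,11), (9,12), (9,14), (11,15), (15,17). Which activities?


Greedy: pick earliest-ending, then skip overlaps.
Selected (3 activities): [(6, 11), (11, 15), (15, 17)]


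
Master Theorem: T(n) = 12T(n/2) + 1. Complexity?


a=12, b=2, c=0. log_2(12)=3.585 > c=0. Case 1: O(n^log_b(a)) = O(n^3.585)
Complexity: O(n^3.585)


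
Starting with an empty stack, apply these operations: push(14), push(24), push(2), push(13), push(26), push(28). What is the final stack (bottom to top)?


push(14) -> [14]
push(24) -> [14, 24]
push(2) -> [14, 24, 2]
push(13) -> [14, 24, 2, 13]
push(26) -> [14, 24, 2, 13, 26]
push(28) -> [14, 24, 2, 13, 26, 28]
Final stack (bottom to top): [14, 24, 2, 13, 26, 28]


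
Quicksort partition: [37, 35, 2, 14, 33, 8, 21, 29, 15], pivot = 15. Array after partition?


Elements <= 15 go left of pivot.
Result: [2, 14, 8, 15, 33, 37, 21, 29, 35], pivot at index 3


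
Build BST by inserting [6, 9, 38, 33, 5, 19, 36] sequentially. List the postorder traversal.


Root = 6; build tree by BST insertion.
Postorder traversal: [5, 19, 36, 33, 38, 9, 6]


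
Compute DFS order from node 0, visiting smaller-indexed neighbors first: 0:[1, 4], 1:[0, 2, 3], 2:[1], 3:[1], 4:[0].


DFS stack-based: start with [0]
Visit order: [0, 1, 2, 3, 4]


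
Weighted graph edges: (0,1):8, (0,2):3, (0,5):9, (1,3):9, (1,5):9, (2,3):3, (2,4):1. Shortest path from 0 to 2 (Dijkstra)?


Dijkstra from 0:
Distances: {0: 0, 1: 8, 2: 3, 3: 6, 4: 4, 5: 9}
Shortest distance to 2 = 3, path = [0, 2]


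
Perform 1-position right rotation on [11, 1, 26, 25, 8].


Right rotate by 1: [8, 11, 1, 26, 25]


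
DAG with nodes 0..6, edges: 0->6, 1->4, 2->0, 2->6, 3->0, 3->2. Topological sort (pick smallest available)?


Kahn's algorithm, process smallest node first
Order: [1, 3, 2, 0, 4, 5, 6]


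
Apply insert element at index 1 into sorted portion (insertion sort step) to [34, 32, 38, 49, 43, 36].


After one pass: [32, 34, 38, 49, 43, 36]


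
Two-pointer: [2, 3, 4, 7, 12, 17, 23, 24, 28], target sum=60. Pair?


Two pointers: lo=0, hi=8
No pair sums to 60


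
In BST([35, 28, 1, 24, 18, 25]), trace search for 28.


BST root = 35
Search for 28: compare at each node
Path: [35, 28]


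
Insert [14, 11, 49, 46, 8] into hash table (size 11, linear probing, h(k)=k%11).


Insertions: 14->slot 3; 11->slot 0; 49->slot 5; 46->slot 2; 8->slot 8
Table: [11, None, 46, 14, None, 49, None, None, 8, None, None]


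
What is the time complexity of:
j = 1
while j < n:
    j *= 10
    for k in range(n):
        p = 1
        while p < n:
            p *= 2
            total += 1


Per nesting level: O(log n) * O(n) * O(log n) = O(n (log n)^2)
Complexity: O(n (log n)^2)


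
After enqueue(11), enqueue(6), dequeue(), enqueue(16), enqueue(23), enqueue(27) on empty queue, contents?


enqueue(11) -> [11]
enqueue(6) -> [11, 6]
dequeue() returns 11 -> [6]
enqueue(16) -> [6, 16]
enqueue(23) -> [6, 16, 23]
enqueue(27) -> [6, 16, 23, 27]
Final queue (front to back): [6, 16, 23, 27]


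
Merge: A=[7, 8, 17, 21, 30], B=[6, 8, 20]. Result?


Compare heads, take smaller each step.
Merged: [6, 7, 8, 8, 17, 20, 21, 30]


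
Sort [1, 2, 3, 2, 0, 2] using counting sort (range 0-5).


Count array: [1, 1, 3, 1, 0, 0]
Reconstruct: [0, 1, 2, 2, 2, 3]


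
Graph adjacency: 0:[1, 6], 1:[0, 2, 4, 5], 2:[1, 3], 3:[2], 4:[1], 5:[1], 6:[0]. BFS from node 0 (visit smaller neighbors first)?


BFS queue: start with [0]
Visit order: [0, 1, 6, 2, 4, 5, 3]


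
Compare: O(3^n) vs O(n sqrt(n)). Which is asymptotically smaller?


n^1.5 grows slower than exponential (base 3)
O(n sqrt(n)) is asymptotically smaller; O(3^n) grows faster


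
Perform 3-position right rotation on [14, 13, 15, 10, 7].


Right rotate by 3: [15, 10, 7, 14, 13]


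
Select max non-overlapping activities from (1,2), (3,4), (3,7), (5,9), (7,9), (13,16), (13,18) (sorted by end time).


Greedy: pick earliest-ending, then skip overlaps.
Selected (4 activities): [(1, 2), (3, 4), (5, 9), (13, 16)]


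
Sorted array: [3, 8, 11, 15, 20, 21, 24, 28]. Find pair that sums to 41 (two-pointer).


Two pointers: lo=0, hi=7
Found pair: (20, 21) summing to 41


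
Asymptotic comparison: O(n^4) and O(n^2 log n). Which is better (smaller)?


n^2 log n grows slower than quartic
O(n^2 log n) is asymptotically smaller; O(n^4) grows faster


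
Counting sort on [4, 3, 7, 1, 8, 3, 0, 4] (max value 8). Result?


Count array: [1, 1, 0, 2, 2, 0, 0, 1, 1]
Reconstruct: [0, 1, 3, 3, 4, 4, 7, 8]


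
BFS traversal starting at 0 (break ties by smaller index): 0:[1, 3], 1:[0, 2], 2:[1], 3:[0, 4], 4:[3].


BFS queue: start with [0]
Visit order: [0, 1, 3, 2, 4]


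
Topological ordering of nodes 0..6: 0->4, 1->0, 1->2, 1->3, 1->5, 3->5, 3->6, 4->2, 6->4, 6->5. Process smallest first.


Kahn's algorithm, process smallest node first
Order: [1, 0, 3, 6, 4, 2, 5]


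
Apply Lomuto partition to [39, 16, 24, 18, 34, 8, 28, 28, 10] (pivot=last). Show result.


Elements <= 10 go left of pivot.
Result: [8, 10, 24, 18, 34, 39, 28, 28, 16], pivot at index 1


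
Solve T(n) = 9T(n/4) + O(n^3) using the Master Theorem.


a=9, b=4, c=3. log_4(9)=1.585 < c=3. Case 3: O(n^c) = O(n^3)
Complexity: O(n^3)


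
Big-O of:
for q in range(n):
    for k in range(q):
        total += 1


Per nesting level: O(n) * O(n) [triangular over q] = O(n^2)
Complexity: O(n^2)


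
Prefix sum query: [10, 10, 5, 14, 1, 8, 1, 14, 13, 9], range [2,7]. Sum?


Prefix sums: [0, 10, 20, 25, 39, 40, 48, 49, 63, 76, 85]
Sum[2..7] = prefix[8] - prefix[2] = 63 - 20 = 43


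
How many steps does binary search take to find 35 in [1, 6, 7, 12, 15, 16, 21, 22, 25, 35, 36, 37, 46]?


Search for 35:
[0,12] mid=6 arr[6]=21
[7,12] mid=9 arr[9]=35
Total: 2 comparisons


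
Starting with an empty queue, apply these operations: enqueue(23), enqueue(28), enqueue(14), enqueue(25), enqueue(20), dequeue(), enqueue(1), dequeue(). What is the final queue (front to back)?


enqueue(23) -> [23]
enqueue(28) -> [23, 28]
enqueue(14) -> [23, 28, 14]
enqueue(25) -> [23, 28, 14, 25]
enqueue(20) -> [23, 28, 14, 25, 20]
dequeue() returns 23 -> [28, 14, 25, 20]
enqueue(1) -> [28, 14, 25, 20, 1]
dequeue() returns 28 -> [14, 25, 20, 1]
Final queue (front to back): [14, 25, 20, 1]


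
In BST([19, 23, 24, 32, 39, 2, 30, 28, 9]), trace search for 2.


BST root = 19
Search for 2: compare at each node
Path: [19, 2]


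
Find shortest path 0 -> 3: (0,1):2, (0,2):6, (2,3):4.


Dijkstra from 0:
Distances: {0: 0, 1: 2, 2: 6, 3: 10}
Shortest distance to 3 = 10, path = [0, 2, 3]


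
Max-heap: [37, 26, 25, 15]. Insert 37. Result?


Append 37: [37, 26, 25, 15, 37]
Bubble up: swap idx 4(37) with idx 1(26)
Result: [37, 37, 25, 15, 26]


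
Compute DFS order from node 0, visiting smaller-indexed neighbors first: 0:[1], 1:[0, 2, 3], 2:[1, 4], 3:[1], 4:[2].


DFS stack-based: start with [0]
Visit order: [0, 1, 2, 4, 3]


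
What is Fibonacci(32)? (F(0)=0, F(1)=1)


F(n)=F(n-1)+F(n-2)
...F(30)=832040, F(31)=1346269, F(32)=2178309


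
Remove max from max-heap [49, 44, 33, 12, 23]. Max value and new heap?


Max = 49
Replace root with last, heapify down
Resulting heap: [44, 23, 33, 12]


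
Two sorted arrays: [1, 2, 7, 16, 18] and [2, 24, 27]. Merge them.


Compare heads, take smaller each step.
Merged: [1, 2, 2, 7, 16, 18, 24, 27]


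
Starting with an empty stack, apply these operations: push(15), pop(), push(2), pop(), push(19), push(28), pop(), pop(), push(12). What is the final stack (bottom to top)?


push(15) -> [15]
pop() returns 15 -> []
push(2) -> [2]
pop() returns 2 -> []
push(19) -> [19]
push(28) -> [19, 28]
pop() returns 28 -> [19]
pop() returns 19 -> []
push(12) -> [12]
Final stack (bottom to top): [12]


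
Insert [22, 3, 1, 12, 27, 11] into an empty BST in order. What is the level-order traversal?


Root = 22; build tree by BST insertion.
Level-Order traversal: [22, 3, 27, 1, 12, 11]


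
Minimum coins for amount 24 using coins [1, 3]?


dp[0]=0; dp[i]=1+min(dp[i-c] for c in coins)
...dp[19]=7, dp[20]=8, dp[21]=7, dp[22]=8, dp[23]=9, dp[24]=8
Minimum coins for 24 = 8


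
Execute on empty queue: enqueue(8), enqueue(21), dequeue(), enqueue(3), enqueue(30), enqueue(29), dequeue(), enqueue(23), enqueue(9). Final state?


enqueue(8) -> [8]
enqueue(21) -> [8, 21]
dequeue() returns 8 -> [21]
enqueue(3) -> [21, 3]
enqueue(30) -> [21, 3, 30]
enqueue(29) -> [21, 3, 30, 29]
dequeue() returns 21 -> [3, 30, 29]
enqueue(23) -> [3, 30, 29, 23]
enqueue(9) -> [3, 30, 29, 23, 9]
Final queue (front to back): [3, 30, 29, 23, 9]


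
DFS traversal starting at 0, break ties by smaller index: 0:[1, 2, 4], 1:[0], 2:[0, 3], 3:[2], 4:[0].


DFS stack-based: start with [0]
Visit order: [0, 1, 2, 3, 4]


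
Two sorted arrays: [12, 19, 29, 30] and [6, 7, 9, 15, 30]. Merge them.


Compare heads, take smaller each step.
Merged: [6, 7, 9, 12, 15, 19, 29, 30, 30]


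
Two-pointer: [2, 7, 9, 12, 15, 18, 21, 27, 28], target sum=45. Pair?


Two pointers: lo=0, hi=8
Found pair: (18, 27) summing to 45


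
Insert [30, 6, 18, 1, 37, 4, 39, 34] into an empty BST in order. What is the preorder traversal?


Root = 30; build tree by BST insertion.
Preorder traversal: [30, 6, 1, 4, 18, 37, 34, 39]


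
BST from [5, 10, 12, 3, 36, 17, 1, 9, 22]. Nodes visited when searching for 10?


BST root = 5
Search for 10: compare at each node
Path: [5, 10]


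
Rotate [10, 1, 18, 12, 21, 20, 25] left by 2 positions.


Left rotate by 2: [18, 12, 21, 20, 25, 10, 1]


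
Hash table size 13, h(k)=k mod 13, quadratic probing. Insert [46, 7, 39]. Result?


Insertions: 46->slot 7; 7->slot 8; 39->slot 0
Table: [39, None, None, None, None, None, None, 46, 7, None, None, None, None]


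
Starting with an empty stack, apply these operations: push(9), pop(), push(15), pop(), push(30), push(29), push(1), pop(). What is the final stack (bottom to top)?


push(9) -> [9]
pop() returns 9 -> []
push(15) -> [15]
pop() returns 15 -> []
push(30) -> [30]
push(29) -> [30, 29]
push(1) -> [30, 29, 1]
pop() returns 1 -> [30, 29]
Final stack (bottom to top): [30, 29]


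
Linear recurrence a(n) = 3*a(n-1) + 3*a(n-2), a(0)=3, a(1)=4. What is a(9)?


Build bottom-up:
...a(7)=15660, a(8)=59373, a(9)=3*59373+3*15660=225099


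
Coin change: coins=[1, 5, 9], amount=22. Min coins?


dp[0]=0; dp[i]=1+min(dp[i-c] for c in coins)
...dp[17]=5, dp[18]=2, dp[19]=3, dp[20]=4, dp[21]=5, dp[22]=6
Minimum coins for 22 = 6


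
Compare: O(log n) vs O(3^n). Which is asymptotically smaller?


logarithmic grows slower than exponential (base 3)
O(log n) is asymptotically smaller; O(3^n) grows faster


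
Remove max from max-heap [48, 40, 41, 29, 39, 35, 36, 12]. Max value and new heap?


Max = 48
Replace root with last, heapify down
Resulting heap: [41, 40, 36, 29, 39, 35, 12]


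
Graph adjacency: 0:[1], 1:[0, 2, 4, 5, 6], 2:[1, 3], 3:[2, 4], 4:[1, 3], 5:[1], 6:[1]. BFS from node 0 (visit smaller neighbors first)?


BFS queue: start with [0]
Visit order: [0, 1, 2, 4, 5, 6, 3]


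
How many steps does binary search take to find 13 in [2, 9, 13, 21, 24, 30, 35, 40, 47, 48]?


Search for 13:
[0,9] mid=4 arr[4]=24
[0,3] mid=1 arr[1]=9
[2,3] mid=2 arr[2]=13
Total: 3 comparisons


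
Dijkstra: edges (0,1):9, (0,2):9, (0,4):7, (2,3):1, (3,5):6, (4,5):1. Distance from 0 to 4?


Dijkstra from 0:
Distances: {0: 0, 1: 9, 2: 9, 3: 10, 4: 7, 5: 8}
Shortest distance to 4 = 7, path = [0, 4]


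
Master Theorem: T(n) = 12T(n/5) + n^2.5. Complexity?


a=12, b=5, c=2.5. log_5(12)=1.544 < c=2.5. Case 3: O(n^c) = O(n^2.500)
Complexity: O(n^2.500)


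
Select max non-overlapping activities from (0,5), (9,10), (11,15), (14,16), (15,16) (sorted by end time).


Greedy: pick earliest-ending, then skip overlaps.
Selected (4 activities): [(0, 5), (9, 10), (11, 15), (15, 16)]


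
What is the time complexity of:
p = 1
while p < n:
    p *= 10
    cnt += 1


Per nesting level: O(log n) = O(log n)
Complexity: O(log n)


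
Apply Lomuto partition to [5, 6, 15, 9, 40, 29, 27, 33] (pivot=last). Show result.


Elements <= 33 go left of pivot.
Result: [5, 6, 15, 9, 29, 27, 33, 40], pivot at index 6


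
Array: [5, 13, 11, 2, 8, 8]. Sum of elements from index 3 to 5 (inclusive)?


Prefix sums: [0, 5, 18, 29, 31, 39, 47]
Sum[3..5] = prefix[6] - prefix[3] = 47 - 29 = 18


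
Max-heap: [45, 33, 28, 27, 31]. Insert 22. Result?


Append 22: [45, 33, 28, 27, 31, 22]
Bubble up: no swaps needed
Result: [45, 33, 28, 27, 31, 22]


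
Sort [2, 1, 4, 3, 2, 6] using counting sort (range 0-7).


Count array: [0, 1, 2, 1, 1, 0, 1, 0]
Reconstruct: [1, 2, 2, 3, 4, 6]


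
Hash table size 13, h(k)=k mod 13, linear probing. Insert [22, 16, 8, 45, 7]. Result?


Insertions: 22->slot 9; 16->slot 3; 8->slot 8; 45->slot 6; 7->slot 7
Table: [None, None, None, 16, None, None, 45, 7, 8, 22, None, None, None]


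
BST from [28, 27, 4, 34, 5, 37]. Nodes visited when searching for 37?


BST root = 28
Search for 37: compare at each node
Path: [28, 34, 37]


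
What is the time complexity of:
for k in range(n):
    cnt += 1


Per nesting level: O(n) = O(n)
Complexity: O(n)


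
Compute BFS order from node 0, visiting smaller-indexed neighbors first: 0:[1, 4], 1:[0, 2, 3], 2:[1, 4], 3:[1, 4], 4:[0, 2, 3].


BFS queue: start with [0]
Visit order: [0, 1, 4, 2, 3]


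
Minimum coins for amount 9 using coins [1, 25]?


dp[0]=0; dp[i]=1+min(dp[i-c] for c in coins)
...dp[4]=4, dp[5]=5, dp[6]=6, dp[7]=7, dp[8]=8, dp[9]=9
Minimum coins for 9 = 9


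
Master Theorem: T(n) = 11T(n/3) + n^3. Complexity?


a=11, b=3, c=3. log_3(11)=2.183 < c=3. Case 3: O(n^c) = O(n^3)
Complexity: O(n^3)


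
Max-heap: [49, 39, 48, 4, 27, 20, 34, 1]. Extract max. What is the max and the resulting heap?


Max = 49
Replace root with last, heapify down
Resulting heap: [48, 39, 34, 4, 27, 20, 1]


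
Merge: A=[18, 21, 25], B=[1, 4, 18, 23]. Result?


Compare heads, take smaller each step.
Merged: [1, 4, 18, 18, 21, 23, 25]


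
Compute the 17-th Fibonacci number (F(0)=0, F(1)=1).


F(n)=F(n-1)+F(n-2)
...F(15)=610, F(16)=987, F(17)=1597


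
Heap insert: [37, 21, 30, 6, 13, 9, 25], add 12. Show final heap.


Append 12: [37, 21, 30, 6, 13, 9, 25, 12]
Bubble up: swap idx 7(12) with idx 3(6)
Result: [37, 21, 30, 12, 13, 9, 25, 6]


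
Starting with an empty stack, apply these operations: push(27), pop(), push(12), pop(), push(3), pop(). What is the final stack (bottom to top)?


push(27) -> [27]
pop() returns 27 -> []
push(12) -> [12]
pop() returns 12 -> []
push(3) -> [3]
pop() returns 3 -> []
Final stack (bottom to top): []


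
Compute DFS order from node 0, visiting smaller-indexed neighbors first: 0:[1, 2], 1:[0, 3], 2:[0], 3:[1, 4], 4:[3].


DFS stack-based: start with [0]
Visit order: [0, 1, 3, 4, 2]


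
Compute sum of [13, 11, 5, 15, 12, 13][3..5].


Prefix sums: [0, 13, 24, 29, 44, 56, 69]
Sum[3..5] = prefix[6] - prefix[3] = 69 - 29 = 40


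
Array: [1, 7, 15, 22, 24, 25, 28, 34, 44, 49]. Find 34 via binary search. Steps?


Search for 34:
[0,9] mid=4 arr[4]=24
[5,9] mid=7 arr[7]=34
Total: 2 comparisons


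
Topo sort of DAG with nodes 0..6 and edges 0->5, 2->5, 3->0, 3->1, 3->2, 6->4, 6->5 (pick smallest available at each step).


Kahn's algorithm, process smallest node first
Order: [3, 0, 1, 2, 6, 4, 5]


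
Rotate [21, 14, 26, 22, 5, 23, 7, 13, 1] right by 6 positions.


Right rotate by 6: [22, 5, 23, 7, 13, 1, 21, 14, 26]


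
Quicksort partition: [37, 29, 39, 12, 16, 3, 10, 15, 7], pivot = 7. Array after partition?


Elements <= 7 go left of pivot.
Result: [3, 7, 39, 12, 16, 37, 10, 15, 29], pivot at index 1


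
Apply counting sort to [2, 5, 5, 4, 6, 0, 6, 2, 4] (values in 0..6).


Count array: [1, 0, 2, 0, 2, 2, 2]
Reconstruct: [0, 2, 2, 4, 4, 5, 5, 6, 6]


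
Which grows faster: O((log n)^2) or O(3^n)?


polylogarithmic grows slower than exponential (base 3)
O((log n)^2) is asymptotically smaller; O(3^n) grows faster


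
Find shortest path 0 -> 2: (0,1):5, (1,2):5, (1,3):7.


Dijkstra from 0:
Distances: {0: 0, 1: 5, 2: 10, 3: 12}
Shortest distance to 2 = 10, path = [0, 1, 2]


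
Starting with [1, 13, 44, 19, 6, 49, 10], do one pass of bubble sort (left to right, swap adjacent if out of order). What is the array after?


After one pass: [1, 13, 19, 6, 44, 10, 49]


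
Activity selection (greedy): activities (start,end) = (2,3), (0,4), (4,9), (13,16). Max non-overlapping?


Greedy: pick earliest-ending, then skip overlaps.
Selected (3 activities): [(2, 3), (4, 9), (13, 16)]


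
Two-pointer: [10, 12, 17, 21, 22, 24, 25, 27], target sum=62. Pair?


Two pointers: lo=0, hi=7
No pair sums to 62


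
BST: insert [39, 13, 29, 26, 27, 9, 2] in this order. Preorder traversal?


Root = 39; build tree by BST insertion.
Preorder traversal: [39, 13, 9, 2, 29, 26, 27]


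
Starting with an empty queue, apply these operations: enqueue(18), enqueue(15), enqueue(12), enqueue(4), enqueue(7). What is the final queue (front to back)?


enqueue(18) -> [18]
enqueue(15) -> [18, 15]
enqueue(12) -> [18, 15, 12]
enqueue(4) -> [18, 15, 12, 4]
enqueue(7) -> [18, 15, 12, 4, 7]
Final queue (front to back): [18, 15, 12, 4, 7]


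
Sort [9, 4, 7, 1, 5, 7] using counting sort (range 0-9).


Count array: [0, 1, 0, 0, 1, 1, 0, 2, 0, 1]
Reconstruct: [1, 4, 5, 7, 7, 9]


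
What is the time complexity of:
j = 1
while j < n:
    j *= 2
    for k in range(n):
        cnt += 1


Per nesting level: O(log n) * O(n) = O(n log n)
Complexity: O(n log n)


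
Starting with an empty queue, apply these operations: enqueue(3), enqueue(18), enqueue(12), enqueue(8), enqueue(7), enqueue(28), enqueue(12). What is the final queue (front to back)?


enqueue(3) -> [3]
enqueue(18) -> [3, 18]
enqueue(12) -> [3, 18, 12]
enqueue(8) -> [3, 18, 12, 8]
enqueue(7) -> [3, 18, 12, 8, 7]
enqueue(28) -> [3, 18, 12, 8, 7, 28]
enqueue(12) -> [3, 18, 12, 8, 7, 28, 12]
Final queue (front to back): [3, 18, 12, 8, 7, 28, 12]


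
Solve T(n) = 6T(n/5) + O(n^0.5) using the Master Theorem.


a=6, b=5, c=0.5. log_5(6)=1.113 > c=0.5. Case 1: O(n^log_b(a)) = O(n^1.113)
Complexity: O(n^1.113)


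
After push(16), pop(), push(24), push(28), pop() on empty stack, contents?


push(16) -> [16]
pop() returns 16 -> []
push(24) -> [24]
push(28) -> [24, 28]
pop() returns 28 -> [24]
Final stack (bottom to top): [24]


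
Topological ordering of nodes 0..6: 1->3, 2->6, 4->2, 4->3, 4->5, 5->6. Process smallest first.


Kahn's algorithm, process smallest node first
Order: [0, 1, 4, 2, 3, 5, 6]


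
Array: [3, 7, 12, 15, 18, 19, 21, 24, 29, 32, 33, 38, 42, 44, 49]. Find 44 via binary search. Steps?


Search for 44:
[0,14] mid=7 arr[7]=24
[8,14] mid=11 arr[11]=38
[12,14] mid=13 arr[13]=44
Total: 3 comparisons


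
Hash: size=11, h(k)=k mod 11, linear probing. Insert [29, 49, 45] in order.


Insertions: 29->slot 7; 49->slot 5; 45->slot 1
Table: [None, 45, None, None, None, 49, None, 29, None, None, None]


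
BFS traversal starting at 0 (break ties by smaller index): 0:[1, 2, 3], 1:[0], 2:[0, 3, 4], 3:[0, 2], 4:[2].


BFS queue: start with [0]
Visit order: [0, 1, 2, 3, 4]


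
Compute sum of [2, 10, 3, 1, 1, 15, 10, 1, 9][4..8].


Prefix sums: [0, 2, 12, 15, 16, 17, 32, 42, 43, 52]
Sum[4..8] = prefix[9] - prefix[4] = 52 - 16 = 36


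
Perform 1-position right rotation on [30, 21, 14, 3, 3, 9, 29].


Right rotate by 1: [29, 30, 21, 14, 3, 3, 9]


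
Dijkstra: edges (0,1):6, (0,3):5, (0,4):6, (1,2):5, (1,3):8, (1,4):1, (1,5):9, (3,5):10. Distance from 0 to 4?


Dijkstra from 0:
Distances: {0: 0, 1: 6, 2: 11, 3: 5, 4: 6, 5: 15}
Shortest distance to 4 = 6, path = [0, 4]


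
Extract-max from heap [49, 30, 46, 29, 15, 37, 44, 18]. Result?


Max = 49
Replace root with last, heapify down
Resulting heap: [46, 30, 44, 29, 15, 37, 18]


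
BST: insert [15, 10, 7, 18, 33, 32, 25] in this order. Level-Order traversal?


Root = 15; build tree by BST insertion.
Level-Order traversal: [15, 10, 18, 7, 33, 32, 25]


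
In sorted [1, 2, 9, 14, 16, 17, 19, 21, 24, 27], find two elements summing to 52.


Two pointers: lo=0, hi=9
No pair sums to 52


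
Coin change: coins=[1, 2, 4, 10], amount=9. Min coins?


dp[0]=0; dp[i]=1+min(dp[i-c] for c in coins)
...dp[4]=1, dp[5]=2, dp[6]=2, dp[7]=3, dp[8]=2, dp[9]=3
Minimum coins for 9 = 3


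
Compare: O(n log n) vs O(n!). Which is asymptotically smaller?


linearithmic grows slower than factorial
O(n log n) is asymptotically smaller; O(n!) grows faster


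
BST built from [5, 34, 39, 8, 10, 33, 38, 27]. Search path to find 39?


BST root = 5
Search for 39: compare at each node
Path: [5, 34, 39]


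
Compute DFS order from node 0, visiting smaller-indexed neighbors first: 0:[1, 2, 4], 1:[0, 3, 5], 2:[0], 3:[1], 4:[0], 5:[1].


DFS stack-based: start with [0]
Visit order: [0, 1, 3, 5, 2, 4]


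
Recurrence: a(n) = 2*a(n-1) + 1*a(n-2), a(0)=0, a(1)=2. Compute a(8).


Build bottom-up:
...a(6)=140, a(7)=338, a(8)=2*338+1*140=816


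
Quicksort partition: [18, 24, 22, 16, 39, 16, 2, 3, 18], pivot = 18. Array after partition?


Elements <= 18 go left of pivot.
Result: [18, 16, 16, 2, 3, 18, 24, 39, 22], pivot at index 5


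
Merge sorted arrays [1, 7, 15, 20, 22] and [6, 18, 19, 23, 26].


Compare heads, take smaller each step.
Merged: [1, 6, 7, 15, 18, 19, 20, 22, 23, 26]


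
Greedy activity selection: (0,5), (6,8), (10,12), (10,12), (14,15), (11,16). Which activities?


Greedy: pick earliest-ending, then skip overlaps.
Selected (4 activities): [(0, 5), (6, 8), (10, 12), (14, 15)]


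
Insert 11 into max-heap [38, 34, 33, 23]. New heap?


Append 11: [38, 34, 33, 23, 11]
Bubble up: no swaps needed
Result: [38, 34, 33, 23, 11]


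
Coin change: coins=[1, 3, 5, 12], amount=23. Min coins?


dp[0]=0; dp[i]=1+min(dp[i-c] for c in coins)
...dp[18]=3, dp[19]=4, dp[20]=3, dp[21]=4, dp[22]=3, dp[23]=4
Minimum coins for 23 = 4


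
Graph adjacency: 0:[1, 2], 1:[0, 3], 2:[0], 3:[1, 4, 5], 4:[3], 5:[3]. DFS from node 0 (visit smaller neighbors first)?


DFS stack-based: start with [0]
Visit order: [0, 1, 3, 4, 5, 2]


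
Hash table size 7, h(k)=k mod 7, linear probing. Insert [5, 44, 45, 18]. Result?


Insertions: 5->slot 5; 44->slot 2; 45->slot 3; 18->slot 4
Table: [None, None, 44, 45, 18, 5, None]


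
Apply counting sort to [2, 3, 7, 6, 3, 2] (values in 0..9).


Count array: [0, 0, 2, 2, 0, 0, 1, 1, 0, 0]
Reconstruct: [2, 2, 3, 3, 6, 7]


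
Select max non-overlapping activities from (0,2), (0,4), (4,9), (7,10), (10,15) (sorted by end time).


Greedy: pick earliest-ending, then skip overlaps.
Selected (3 activities): [(0, 2), (4, 9), (10, 15)]


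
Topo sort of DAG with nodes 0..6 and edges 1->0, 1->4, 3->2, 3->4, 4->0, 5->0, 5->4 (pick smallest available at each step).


Kahn's algorithm, process smallest node first
Order: [1, 3, 2, 5, 4, 0, 6]


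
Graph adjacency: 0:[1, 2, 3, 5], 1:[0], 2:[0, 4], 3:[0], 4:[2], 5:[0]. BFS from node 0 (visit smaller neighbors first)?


BFS queue: start with [0]
Visit order: [0, 1, 2, 3, 5, 4]


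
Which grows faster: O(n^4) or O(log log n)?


double-logarithmic grows slower than quartic
O(log log n) is asymptotically smaller; O(n^4) grows faster


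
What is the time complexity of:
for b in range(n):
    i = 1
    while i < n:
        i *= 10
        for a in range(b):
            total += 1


Per nesting level: O(n) * O(log n) * O(n) [triangular over b] = O(n^2 log n)
Complexity: O(n^2 log n)


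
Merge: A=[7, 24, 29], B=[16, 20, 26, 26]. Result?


Compare heads, take smaller each step.
Merged: [7, 16, 20, 24, 26, 26, 29]


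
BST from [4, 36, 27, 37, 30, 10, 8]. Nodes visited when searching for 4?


BST root = 4
Search for 4: compare at each node
Path: [4]


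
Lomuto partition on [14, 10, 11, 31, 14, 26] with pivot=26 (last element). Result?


Elements <= 26 go left of pivot.
Result: [14, 10, 11, 14, 26, 31], pivot at index 4


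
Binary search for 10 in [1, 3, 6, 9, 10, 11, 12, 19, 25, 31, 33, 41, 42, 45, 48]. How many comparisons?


Search for 10:
[0,14] mid=7 arr[7]=19
[0,6] mid=3 arr[3]=9
[4,6] mid=5 arr[5]=11
[4,4] mid=4 arr[4]=10
Total: 4 comparisons


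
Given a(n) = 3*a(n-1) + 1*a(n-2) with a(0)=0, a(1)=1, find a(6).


Build bottom-up:
...a(4)=33, a(5)=109, a(6)=3*109+1*33=360


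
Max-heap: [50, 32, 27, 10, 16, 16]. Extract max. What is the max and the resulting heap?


Max = 50
Replace root with last, heapify down
Resulting heap: [32, 16, 27, 10, 16]


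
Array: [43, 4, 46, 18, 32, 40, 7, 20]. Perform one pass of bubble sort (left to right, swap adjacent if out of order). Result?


After one pass: [4, 43, 18, 32, 40, 7, 20, 46]


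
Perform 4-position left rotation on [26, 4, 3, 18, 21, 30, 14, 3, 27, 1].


Left rotate by 4: [21, 30, 14, 3, 27, 1, 26, 4, 3, 18]


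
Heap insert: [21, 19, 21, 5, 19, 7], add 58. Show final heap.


Append 58: [21, 19, 21, 5, 19, 7, 58]
Bubble up: swap idx 6(58) with idx 2(21); swap idx 2(58) with idx 0(21)
Result: [58, 19, 21, 5, 19, 7, 21]


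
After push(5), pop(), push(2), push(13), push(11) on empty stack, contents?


push(5) -> [5]
pop() returns 5 -> []
push(2) -> [2]
push(13) -> [2, 13]
push(11) -> [2, 13, 11]
Final stack (bottom to top): [2, 13, 11]


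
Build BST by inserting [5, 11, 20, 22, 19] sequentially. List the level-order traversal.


Root = 5; build tree by BST insertion.
Level-Order traversal: [5, 11, 20, 19, 22]


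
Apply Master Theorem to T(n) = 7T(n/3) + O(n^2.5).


a=7, b=3, c=2.5. log_3(7)=1.771 < c=2.5. Case 3: O(n^c) = O(n^2.500)
Complexity: O(n^2.500)


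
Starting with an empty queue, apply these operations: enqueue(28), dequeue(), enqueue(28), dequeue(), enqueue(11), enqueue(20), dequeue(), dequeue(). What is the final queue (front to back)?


enqueue(28) -> [28]
dequeue() returns 28 -> []
enqueue(28) -> [28]
dequeue() returns 28 -> []
enqueue(11) -> [11]
enqueue(20) -> [11, 20]
dequeue() returns 11 -> [20]
dequeue() returns 20 -> []
Final queue (front to back): []


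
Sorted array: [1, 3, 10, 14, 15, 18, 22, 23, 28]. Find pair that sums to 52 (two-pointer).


Two pointers: lo=0, hi=8
No pair sums to 52


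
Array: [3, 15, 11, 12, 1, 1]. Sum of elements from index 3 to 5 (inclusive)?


Prefix sums: [0, 3, 18, 29, 41, 42, 43]
Sum[3..5] = prefix[6] - prefix[3] = 43 - 29 = 14
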